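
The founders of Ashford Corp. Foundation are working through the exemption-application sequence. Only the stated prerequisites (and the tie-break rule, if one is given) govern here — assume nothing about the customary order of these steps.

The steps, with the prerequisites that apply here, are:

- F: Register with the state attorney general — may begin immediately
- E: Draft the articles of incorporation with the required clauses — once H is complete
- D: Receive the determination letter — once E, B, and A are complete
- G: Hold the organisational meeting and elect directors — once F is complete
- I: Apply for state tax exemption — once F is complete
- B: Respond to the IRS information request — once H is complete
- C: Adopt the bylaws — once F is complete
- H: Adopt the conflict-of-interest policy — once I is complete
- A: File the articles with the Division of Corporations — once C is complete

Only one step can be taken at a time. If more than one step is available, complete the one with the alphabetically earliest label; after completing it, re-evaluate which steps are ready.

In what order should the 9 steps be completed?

F C A G I H B E D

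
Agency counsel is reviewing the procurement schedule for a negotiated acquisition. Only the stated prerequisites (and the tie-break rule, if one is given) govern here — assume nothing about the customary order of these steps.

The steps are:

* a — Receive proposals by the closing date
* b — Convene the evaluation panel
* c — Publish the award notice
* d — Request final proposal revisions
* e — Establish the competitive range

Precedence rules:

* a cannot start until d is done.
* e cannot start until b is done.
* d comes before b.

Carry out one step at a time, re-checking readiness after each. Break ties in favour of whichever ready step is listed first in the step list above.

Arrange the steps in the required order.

Nothing is required for c and d. c is listed earlier → c first.
Next only d has its prerequisites met → d.
Now a and b have their prerequisites met. a is listed earlier, so a next.
Next only b has its prerequisites met → b.
e is the only step now ready → e.

c → d → a → b → e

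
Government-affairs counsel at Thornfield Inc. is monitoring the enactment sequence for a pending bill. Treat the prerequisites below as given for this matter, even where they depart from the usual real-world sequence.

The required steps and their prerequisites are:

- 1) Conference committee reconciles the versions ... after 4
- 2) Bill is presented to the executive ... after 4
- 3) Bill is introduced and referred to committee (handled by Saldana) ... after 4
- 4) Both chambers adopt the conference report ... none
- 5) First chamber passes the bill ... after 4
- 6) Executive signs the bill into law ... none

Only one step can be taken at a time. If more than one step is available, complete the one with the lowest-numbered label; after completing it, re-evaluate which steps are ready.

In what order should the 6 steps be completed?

Nothing is required for 4 and 6. 4 has the earlier label → 4 first.
1, 2, 3 and 5 now also ready, so the ready set is {1, 2, 3, 5, 6}; 1 has the earlier label → 1.
2, 3, 5 and 6 are all available; 2 has the earlier label → 2.
Ready: 3, 5 and 6. 3 has the earlier label → 3.
5 and 6 are both available; 5 has the earlier label → 5.
Next only 6 has its prerequisites met → 6.

4, 1, 2, 3, 5, 6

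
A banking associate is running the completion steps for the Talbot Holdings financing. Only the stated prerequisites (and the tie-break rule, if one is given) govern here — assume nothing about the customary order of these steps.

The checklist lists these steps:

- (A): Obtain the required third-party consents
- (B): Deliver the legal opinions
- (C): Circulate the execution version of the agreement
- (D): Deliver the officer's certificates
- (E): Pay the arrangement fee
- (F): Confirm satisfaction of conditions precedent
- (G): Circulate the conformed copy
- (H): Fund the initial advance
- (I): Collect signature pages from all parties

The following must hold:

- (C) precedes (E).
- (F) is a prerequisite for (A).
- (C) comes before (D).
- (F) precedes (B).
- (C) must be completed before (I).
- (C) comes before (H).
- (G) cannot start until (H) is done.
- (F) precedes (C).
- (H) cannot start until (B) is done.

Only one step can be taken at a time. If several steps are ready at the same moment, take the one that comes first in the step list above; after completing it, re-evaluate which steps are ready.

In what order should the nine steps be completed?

(F) → (A) → (B) → (C) → (D) → (E) → (H) → (G) → (I)

Only (F) has no prerequisites, so it is first.
Now (A), (B) and (C) have their prerequisites met. (A) is listed earlier, so (A) next.
Ready: (B) and (C). (B) is listed earlier → (B).
(C) needed (F), now all done → (C).
(D), (E), (H) and (I) are all available; (D) is listed earlier → (D).
Ready: (E), (H) and (I). (E) is listed earlier → (E).
(H) and (I) are both available; (H) is listed earlier → (H).
(G) now also ready, so the ready set is {(G), (I)}; (G) is listed earlier → (G).
(I) is the only step now ready → (I).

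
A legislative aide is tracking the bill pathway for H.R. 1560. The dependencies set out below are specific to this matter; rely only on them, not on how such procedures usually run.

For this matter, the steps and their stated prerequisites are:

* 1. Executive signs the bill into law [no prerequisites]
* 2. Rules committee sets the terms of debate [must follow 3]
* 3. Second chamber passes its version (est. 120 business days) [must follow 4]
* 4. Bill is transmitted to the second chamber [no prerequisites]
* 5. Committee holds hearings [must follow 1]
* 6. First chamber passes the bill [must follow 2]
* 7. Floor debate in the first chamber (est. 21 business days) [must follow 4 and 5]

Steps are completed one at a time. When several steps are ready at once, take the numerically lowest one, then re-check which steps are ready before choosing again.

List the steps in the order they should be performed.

Nothing is required for 1 and 4. 1 has the earlier label → 1 first.
Ready: 4 and 5. 4 has the earlier label → 4.
3 and 5 are both available; 3 has the earlier label → 3.
2 now also ready, so the ready set is {2, 5}; 2 has the earlier label → 2.
6 now also ready, so the ready set is {5, 6}; 5 has the earlier label → 5.
Ready: 6 and 7. 6 has the earlier label → 6.
7 needed 4 and 5, now all done → 7.

1, 4, 3, 2, 5, 6, 7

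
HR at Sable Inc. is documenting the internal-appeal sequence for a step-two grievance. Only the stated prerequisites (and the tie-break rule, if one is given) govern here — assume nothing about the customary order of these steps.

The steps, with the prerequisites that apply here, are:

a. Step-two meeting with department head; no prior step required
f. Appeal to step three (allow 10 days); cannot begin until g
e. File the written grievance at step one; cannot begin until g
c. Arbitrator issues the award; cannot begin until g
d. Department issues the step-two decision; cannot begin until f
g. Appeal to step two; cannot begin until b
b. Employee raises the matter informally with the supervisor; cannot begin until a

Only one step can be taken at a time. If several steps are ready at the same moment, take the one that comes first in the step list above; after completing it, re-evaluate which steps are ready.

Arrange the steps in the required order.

Only a has no prerequisites, so it is first.
Next only b has its prerequisites met → b.
g is the only step now ready → g.
Now f, e and c have their prerequisites met. f is listed earlier, so f next.
Ready: e, c and d. e is listed earlier → e.
c and d are both available; c is listed earlier → c.
Next only d has its prerequisites met → d.

a → b → g → f → e → c → d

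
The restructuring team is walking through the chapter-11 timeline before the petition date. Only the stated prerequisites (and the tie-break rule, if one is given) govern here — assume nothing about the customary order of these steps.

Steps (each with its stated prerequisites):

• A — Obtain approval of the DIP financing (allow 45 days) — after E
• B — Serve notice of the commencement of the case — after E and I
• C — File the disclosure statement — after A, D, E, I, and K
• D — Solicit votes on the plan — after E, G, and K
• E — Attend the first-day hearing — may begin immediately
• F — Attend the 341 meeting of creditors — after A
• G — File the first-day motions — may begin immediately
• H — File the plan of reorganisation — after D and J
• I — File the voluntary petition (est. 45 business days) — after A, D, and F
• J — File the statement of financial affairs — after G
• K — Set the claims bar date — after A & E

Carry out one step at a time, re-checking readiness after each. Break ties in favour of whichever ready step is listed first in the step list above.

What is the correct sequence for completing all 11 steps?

Nothing is required for E and G. E is listed earlier → E first.
Now A and G have their prerequisites met. A is listed earlier, so A next.
Now F, G and K have their prerequisites met. F is listed earlier, so F next.
Ready: G and K. G is listed earlier → G.
Ready: J and K. J is listed earlier → J.
K needed A and E, now all done → K.
That leaves D as the only ready step → D.
Now H and I have their prerequisites met. H is listed earlier, so H next.
I needed A, D and F, now all done → I.
Ready: B and C. B is listed earlier → B.
C needed A, D, E, I and K, now all done → C.

E → A → F → G → J → K → D → H → I → B → C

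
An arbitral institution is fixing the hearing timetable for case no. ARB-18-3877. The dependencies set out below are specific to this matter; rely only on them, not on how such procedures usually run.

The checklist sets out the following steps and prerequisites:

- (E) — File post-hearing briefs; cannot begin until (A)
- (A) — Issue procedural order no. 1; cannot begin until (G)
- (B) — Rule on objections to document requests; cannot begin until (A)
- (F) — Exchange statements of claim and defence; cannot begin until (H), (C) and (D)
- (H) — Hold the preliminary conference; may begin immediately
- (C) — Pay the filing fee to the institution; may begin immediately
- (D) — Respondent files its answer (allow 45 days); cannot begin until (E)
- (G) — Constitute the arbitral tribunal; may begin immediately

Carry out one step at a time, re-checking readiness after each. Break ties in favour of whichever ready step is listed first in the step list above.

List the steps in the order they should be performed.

(H), (C), (G), (A), (E), (B), (D), (F)

(H), (C) and (G) have no prerequisites; (H) is listed earlier, so (H) is first.
Now (C) and (G) have their prerequisites met. (C) is listed earlier, so (C) next.
That leaves (G) as the only ready step → (G).
That leaves (A) as the only ready step → (A).
Now (E) and (B) have their prerequisites met. (E) is listed earlier, so (E) next.
(D) now also ready, so the ready set is {(B), (D)}; (B) is listed earlier → (B).
(D) is the only step now ready → (D).
That leaves (F) as the only ready step → (F).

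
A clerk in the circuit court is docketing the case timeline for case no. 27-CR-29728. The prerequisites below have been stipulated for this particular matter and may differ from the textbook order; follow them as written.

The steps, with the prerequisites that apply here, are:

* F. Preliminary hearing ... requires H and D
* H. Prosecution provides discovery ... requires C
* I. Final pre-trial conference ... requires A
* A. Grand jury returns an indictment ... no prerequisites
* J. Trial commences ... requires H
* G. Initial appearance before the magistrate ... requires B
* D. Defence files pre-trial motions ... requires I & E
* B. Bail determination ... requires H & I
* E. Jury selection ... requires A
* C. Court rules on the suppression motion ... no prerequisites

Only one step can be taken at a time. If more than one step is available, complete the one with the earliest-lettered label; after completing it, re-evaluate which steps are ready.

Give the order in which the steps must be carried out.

A, C, E, H, I, B, D, F, G, J

Nothing is required for A and C. A has the earlier label → A first.
Now C, E and I have their prerequisites met. C has the earlier label, so C next.
Ready: E, H and I. E has the earlier label → E.
Now H and I have their prerequisites met. H has the earlier label, so H next.
J now also ready, so the ready set is {I, J}; I has the earlier label → I.
Ready: B, D and J. B has the earlier label → B.
Ready: D, G and J. D has the earlier label → D.
F now also ready, so the ready set is {F, G, J}; F has the earlier label → F.
Ready: G and J. G has the earlier label → G.
That leaves J as the only ready step → J.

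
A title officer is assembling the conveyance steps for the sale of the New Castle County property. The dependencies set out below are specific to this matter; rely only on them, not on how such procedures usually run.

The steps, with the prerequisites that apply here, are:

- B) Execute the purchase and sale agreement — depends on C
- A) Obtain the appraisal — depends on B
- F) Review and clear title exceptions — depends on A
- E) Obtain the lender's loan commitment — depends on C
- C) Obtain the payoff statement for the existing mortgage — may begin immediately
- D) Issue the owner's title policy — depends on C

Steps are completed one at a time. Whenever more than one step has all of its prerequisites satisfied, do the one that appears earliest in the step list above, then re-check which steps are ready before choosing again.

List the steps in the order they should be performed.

C B A F E D

C is the only step with nothing outstanding, so it goes first.
Ready: B, E and D. B is listed earlier → B.
A now also ready, so the ready set is {A, E, D}; A is listed earlier → A.
Now F, E and D have their prerequisites met. F is listed earlier, so F next.
Now E and D have their prerequisites met. E is listed earlier, so E next.
That leaves D as the only ready step → D.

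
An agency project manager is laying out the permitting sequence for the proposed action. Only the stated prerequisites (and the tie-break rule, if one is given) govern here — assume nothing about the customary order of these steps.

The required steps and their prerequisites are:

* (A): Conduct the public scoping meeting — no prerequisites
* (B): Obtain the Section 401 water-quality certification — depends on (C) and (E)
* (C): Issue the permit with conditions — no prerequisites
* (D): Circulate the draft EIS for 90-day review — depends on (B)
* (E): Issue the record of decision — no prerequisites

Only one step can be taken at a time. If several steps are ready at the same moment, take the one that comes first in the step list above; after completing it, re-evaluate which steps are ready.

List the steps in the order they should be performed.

(A) → (C) → (E) → (B) → (D)

Nothing is required for (A), (C) and (E). (A) is listed earlier → (A) first.
(C) and (E) are both available; (C) is listed earlier → (C).
That leaves (E) as the only ready step → (E).
(B) is the only step now ready → (B).
(D) is the only step now ready → (D).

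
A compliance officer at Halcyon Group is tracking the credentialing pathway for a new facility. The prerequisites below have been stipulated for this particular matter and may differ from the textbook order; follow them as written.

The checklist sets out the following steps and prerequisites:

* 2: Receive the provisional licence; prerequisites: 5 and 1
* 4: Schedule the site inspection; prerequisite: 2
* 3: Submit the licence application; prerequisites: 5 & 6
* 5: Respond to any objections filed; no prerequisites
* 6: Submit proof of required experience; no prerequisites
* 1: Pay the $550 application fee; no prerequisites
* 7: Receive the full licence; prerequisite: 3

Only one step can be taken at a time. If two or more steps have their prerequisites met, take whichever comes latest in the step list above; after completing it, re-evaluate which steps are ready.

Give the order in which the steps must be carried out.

1, 6, 5, 3, 7, 2, 4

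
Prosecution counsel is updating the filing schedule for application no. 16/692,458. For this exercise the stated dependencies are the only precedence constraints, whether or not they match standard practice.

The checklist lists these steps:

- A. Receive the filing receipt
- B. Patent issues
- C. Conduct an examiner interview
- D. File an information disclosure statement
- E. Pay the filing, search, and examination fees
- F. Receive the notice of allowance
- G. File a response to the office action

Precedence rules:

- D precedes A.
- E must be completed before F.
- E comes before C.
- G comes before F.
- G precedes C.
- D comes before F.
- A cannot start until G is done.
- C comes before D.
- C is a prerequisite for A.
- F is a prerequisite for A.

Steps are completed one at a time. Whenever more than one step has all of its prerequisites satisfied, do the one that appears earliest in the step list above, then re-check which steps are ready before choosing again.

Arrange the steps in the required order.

B, E and G have no prerequisites; B is listed earlier, so B is first.
E and G are both available; E is listed earlier → E.
That leaves G as the only ready step → G.
That leaves C as the only ready step → C.
D needed C, now all done → D.
That leaves F as the only ready step → F.
A needed C, D, F and G, now all done → A.

B, E, G, C, D, F, A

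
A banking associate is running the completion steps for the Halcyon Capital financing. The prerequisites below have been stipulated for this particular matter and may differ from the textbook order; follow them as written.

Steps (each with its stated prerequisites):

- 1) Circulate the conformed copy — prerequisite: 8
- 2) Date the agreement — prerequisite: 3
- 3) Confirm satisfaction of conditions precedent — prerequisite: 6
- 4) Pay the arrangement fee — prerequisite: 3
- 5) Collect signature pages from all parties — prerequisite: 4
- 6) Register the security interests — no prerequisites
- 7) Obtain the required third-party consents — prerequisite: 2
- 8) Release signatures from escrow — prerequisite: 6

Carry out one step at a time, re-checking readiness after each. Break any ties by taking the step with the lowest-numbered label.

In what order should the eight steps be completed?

6, 3, 2, 4, 5, 7, 8, 1

6 is the only step with nothing outstanding, so it goes first.
Ready: 3 and 8. 3 has the earlier label → 3.
2 and 4 now also ready, so the ready set is {2, 4, 8}; 2 has the earlier label → 2.
7 now also ready, so the ready set is {4, 7, 8}; 4 has the earlier label → 4.
Now 5, 7 and 8 have their prerequisites met. 5 has the earlier label, so 5 next.
7 and 8 are both available; 7 has the earlier label → 7.
8 needed 6, now all done → 8.
1 is the only step now ready → 1.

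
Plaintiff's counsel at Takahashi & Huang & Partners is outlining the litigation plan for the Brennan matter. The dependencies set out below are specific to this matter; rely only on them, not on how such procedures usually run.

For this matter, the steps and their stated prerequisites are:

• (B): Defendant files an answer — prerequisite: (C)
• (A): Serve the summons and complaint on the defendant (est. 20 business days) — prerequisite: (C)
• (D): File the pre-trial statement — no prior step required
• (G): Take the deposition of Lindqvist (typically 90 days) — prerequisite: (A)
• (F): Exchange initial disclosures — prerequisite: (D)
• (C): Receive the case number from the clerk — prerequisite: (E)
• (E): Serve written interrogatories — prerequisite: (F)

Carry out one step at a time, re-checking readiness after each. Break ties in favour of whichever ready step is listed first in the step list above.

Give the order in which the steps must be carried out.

(D) is the only step with nothing outstanding, so it goes first.
(F) needed (D), now all done → (F).
Next only (E) has its prerequisites met → (E).
Next only (C) has its prerequisites met → (C).
(B) and (A) are both available; (B) is listed earlier → (B).
Next only (A) has its prerequisites met → (A).
(G) is the only step now ready → (G).

(D), (F), (E), (C), (B), (A), (G)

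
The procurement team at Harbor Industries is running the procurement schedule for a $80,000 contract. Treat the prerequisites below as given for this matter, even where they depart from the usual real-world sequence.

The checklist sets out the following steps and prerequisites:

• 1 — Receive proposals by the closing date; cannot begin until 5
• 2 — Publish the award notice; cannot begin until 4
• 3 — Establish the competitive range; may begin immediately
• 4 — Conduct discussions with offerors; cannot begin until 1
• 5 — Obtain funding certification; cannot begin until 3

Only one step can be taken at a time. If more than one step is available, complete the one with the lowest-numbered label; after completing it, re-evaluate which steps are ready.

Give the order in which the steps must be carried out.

Only 3 has no prerequisites, so it is first.
That leaves 5 as the only ready step → 5.
1 needed 5, now all done → 1.
4 is the only step now ready → 4.
2 needed 4, now all done → 2.

3, 5, 1, 4, 2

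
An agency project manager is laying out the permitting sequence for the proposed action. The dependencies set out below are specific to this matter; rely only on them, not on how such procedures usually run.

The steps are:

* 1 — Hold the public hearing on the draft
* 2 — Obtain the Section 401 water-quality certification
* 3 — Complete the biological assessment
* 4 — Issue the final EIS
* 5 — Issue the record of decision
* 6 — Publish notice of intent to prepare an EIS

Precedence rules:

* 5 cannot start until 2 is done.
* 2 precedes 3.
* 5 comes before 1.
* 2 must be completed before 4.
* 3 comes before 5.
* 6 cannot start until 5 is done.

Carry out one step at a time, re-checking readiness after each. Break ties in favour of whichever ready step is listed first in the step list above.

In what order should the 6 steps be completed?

2 3 4 5 1 6

Only 2 has no prerequisites, so it is first.
3 and 4 are both available; 3 is listed earlier → 3.
Ready: 4 and 5. 4 is listed earlier → 4.
That leaves 5 as the only ready step → 5.
1 and 6 are both available; 1 is listed earlier → 1.
Next only 6 has its prerequisites met → 6.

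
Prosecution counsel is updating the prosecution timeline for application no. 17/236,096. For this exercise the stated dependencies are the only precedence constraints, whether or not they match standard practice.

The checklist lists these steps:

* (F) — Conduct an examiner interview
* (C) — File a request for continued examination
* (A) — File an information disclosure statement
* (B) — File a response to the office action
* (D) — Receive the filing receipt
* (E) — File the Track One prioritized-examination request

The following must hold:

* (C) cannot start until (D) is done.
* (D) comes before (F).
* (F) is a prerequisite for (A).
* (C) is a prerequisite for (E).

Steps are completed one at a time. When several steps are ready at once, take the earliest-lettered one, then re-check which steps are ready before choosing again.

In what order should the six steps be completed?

(B) → (D) → (C) → (E) → (F) → (A)

(B) and (D) have no prerequisites; (B) has the earlier label, so (B) is first.
(D) is the only step now ready → (D).
Now (C) and (F) have their prerequisites met. (C) has the earlier label, so (C) next.
(E) now also ready, so the ready set is {(E), (F)}; (E) has the earlier label → (E).
That leaves (F) as the only ready step → (F).
(A) needed (F), now all done → (A).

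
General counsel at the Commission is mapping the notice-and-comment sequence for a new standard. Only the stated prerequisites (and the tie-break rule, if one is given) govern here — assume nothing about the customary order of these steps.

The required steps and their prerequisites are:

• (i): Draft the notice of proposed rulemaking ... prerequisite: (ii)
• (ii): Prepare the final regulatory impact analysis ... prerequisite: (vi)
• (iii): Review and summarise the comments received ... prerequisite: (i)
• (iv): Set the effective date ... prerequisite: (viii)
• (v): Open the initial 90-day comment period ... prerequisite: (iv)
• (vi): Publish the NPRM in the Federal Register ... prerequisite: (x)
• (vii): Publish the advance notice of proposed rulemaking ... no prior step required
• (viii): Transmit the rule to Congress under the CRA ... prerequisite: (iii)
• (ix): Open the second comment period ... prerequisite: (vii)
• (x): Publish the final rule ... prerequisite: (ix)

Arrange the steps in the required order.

(vii) is the only step with nothing outstanding, so it goes first.
That leaves (ix) as the only ready step → (ix).
Next only (x) has its prerequisites met → (x).
(vi) is the only step now ready → (vi).
(ii) is the only step now ready → (ii).
(i) needed (ii), now all done → (i).
(iii) needed (i), now all done → (iii).
(viii) is the only step now ready → (viii).
Next only (iv) has its prerequisites met → (iv).
(v) is the only step now ready → (v).

(vii) → (ix) → (x) → (vi) → (ii) → (i) → (iii) → (viii) → (iv) → (v)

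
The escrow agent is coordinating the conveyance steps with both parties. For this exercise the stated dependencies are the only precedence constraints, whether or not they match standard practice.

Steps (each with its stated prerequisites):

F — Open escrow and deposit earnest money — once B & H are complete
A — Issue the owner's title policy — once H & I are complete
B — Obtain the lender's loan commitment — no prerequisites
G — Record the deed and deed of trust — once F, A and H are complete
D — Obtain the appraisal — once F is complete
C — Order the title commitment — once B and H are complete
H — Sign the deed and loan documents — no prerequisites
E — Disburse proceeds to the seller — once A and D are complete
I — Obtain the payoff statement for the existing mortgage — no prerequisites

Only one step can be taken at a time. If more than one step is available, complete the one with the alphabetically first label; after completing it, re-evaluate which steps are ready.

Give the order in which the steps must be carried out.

Nothing is required for B, H and I. B has the earlier label → B first.
H and I are both available; H has the earlier label → H.
C and F now also ready, so the ready set is {C, F, I}; C has the earlier label → C.
F and I are both available; F has the earlier label → F.
Ready: D and I. D has the earlier label → D.
I is the only step now ready → I.
A needed H and I, now all done → A.
Ready: E and G. E has the earlier label → E.
That leaves G as the only ready step → G.

B, H, C, F, D, I, A, E, G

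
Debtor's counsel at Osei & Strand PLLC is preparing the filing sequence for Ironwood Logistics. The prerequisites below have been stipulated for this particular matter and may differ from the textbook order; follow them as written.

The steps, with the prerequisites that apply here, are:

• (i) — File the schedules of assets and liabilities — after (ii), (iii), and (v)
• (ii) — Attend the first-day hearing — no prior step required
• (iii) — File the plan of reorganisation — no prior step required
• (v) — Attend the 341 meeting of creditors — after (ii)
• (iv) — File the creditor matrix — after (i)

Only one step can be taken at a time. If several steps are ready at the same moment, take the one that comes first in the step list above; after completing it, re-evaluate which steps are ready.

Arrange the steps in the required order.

(ii), (iii), (v), (i), (iv)

Nothing is required for (ii) and (iii). (ii) is listed earlier → (ii) first.
(v) now also ready, so the ready set is {(iii), (v)}; (iii) is listed earlier → (iii).
(v) is the only step now ready → (v).
(i) is the only step now ready → (i).
(iv) needed (i), now all done → (iv).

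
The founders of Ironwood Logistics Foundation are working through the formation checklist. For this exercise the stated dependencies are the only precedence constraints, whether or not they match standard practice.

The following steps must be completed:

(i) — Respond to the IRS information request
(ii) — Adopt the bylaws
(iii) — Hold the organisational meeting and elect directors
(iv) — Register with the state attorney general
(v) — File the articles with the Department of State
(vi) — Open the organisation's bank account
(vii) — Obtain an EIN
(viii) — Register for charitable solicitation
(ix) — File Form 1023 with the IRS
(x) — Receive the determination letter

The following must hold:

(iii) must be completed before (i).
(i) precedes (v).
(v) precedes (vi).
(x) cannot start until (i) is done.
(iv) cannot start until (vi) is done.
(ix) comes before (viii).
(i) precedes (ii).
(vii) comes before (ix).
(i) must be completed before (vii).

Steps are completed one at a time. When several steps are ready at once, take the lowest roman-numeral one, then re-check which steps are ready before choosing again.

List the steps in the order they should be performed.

(iii) → (i) → (ii) → (v) → (vi) → (iv) → (vii) → (ix) → (viii) → (x)

(iii) is the only step with nothing outstanding, so it goes first.
(i) is the only step now ready → (i).
Now (ii), (v), (vii) and (x) have their prerequisites met. (ii) has the earlier label, so (ii) next.
(v), (vii) and (x) are all available; (v) has the earlier label → (v).
Ready: (vi), (vii) and (x). (vi) has the earlier label → (vi).
(iv) now also ready, so the ready set is {(iv), (vii), (x)}; (iv) has the earlier label → (iv).
Ready: (vii) and (x). (vii) has the earlier label → (vii).
Ready: (ix) and (x). (ix) has the earlier label → (ix).
(viii) and (x) are both available; (viii) has the earlier label → (viii).
(x) needed (i), now all done → (x).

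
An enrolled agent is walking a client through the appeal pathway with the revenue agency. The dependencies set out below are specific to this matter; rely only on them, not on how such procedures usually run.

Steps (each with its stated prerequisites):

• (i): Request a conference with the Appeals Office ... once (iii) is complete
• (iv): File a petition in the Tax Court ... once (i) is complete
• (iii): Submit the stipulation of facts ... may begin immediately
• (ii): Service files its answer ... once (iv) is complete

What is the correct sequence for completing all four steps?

(iii) (i) (iv) (ii)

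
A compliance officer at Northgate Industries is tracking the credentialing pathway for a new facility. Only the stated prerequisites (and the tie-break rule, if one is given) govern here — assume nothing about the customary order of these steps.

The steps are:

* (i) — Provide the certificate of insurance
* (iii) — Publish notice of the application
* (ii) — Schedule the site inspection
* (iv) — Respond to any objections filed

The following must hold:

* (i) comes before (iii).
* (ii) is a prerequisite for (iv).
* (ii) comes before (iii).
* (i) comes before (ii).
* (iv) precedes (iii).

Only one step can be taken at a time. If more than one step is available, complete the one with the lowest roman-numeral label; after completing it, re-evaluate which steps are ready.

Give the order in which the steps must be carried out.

(i) has no prerequisites → (i) first.
(ii) needed (i), now all done → (ii).
(iv) needed (ii), now all done → (iv).
(iii) is the only step now ready → (iii).

(i) (ii) (iv) (iii)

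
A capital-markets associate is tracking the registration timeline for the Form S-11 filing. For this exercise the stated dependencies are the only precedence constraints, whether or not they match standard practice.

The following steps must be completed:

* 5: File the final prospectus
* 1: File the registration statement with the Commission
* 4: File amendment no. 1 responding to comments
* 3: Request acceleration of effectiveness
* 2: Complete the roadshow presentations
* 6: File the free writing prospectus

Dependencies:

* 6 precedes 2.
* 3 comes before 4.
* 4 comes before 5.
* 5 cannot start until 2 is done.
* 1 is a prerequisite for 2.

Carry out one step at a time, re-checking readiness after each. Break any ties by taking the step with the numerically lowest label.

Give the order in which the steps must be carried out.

Nothing is required for 1, 3 and 6. 1 has the earlier label → 1 first.
Ready: 3 and 6. 3 has the earlier label → 3.
4 and 6 are both available; 4 has the earlier label → 4.
Next only 6 has its prerequisites met → 6.
2 needed 1 and 6, now all done → 2.
That leaves 5 as the only ready step → 5.

1 3 4 6 2 5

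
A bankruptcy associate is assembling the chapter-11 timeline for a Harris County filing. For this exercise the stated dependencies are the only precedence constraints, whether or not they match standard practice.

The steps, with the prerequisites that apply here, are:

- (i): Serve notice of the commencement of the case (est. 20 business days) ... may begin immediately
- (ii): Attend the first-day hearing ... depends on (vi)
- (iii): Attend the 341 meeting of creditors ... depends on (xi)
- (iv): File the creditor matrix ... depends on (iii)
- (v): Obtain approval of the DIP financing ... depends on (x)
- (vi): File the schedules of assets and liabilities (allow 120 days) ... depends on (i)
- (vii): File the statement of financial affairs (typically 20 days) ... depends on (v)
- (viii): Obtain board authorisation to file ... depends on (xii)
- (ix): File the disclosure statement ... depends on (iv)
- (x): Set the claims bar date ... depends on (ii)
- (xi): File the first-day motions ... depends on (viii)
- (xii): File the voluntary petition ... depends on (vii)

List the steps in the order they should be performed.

(i) has no prerequisites → (i) first.
That leaves (vi) as the only ready step → (vi).
That leaves (ii) as the only ready step → (ii).
(x) needed (ii), now all done → (x).
(v) is the only step now ready → (v).
Next only (vii) has its prerequisites met → (vii).
(xii) needed (vii), now all done → (xii).
(viii) needed (xii), now all done → (viii).
(xi) needed (viii), now all done → (xi).
Next only (iii) has its prerequisites met → (iii).
Next only (iv) has its prerequisites met → (iv).
That leaves (ix) as the only ready step → (ix).

(i), (vi), (ii), (x), (v), (vii), (xii), (viii), (xi), (iii), (iv), (ix)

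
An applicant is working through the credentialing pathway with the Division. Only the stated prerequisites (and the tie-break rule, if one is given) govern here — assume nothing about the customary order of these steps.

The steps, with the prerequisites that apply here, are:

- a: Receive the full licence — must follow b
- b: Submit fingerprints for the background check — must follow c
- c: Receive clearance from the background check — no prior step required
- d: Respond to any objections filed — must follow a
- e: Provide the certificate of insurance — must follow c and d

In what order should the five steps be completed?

c has no prerequisites → c first.
b needed c, now all done → b.
That leaves a as the only ready step → a.
d is the only step now ready → d.
That leaves e as the only ready step → e.

c → b → a → d → e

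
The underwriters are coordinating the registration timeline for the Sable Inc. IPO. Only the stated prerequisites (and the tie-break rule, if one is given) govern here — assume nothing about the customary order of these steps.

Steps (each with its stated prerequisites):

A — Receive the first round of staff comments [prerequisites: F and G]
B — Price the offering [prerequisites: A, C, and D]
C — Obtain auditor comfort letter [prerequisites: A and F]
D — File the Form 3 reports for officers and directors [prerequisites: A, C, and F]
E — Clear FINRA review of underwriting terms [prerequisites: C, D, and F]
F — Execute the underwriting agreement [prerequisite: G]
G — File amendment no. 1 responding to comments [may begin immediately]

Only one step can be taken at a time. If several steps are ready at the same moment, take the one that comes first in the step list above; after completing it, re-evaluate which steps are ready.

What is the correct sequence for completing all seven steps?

Only G has no prerequisites, so it is first.
F is the only step now ready → F.
A is the only step now ready → A.
C is the only step now ready → C.
Next only D has its prerequisites met → D.
Now B and E have their prerequisites met. B is listed earlier, so B next.
Next only E has its prerequisites met → E.

G F A C D B E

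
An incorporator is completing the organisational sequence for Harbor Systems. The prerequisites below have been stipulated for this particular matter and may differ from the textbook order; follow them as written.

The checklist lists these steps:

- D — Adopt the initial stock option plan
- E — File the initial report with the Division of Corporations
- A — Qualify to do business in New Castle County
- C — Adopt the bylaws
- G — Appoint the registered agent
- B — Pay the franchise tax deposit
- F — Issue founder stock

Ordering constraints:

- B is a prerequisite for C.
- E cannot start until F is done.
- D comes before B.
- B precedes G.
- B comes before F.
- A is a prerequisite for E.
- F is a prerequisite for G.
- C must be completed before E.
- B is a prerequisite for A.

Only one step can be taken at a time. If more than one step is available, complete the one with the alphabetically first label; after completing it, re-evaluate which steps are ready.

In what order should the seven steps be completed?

Only D has no prerequisites, so it is first.
B is the only step now ready → B.
Ready: A, C and F. A has the earlier label → A.
C and F are both available; C has the earlier label → C.
F needed B, now all done → F.
E and G are both available; E has the earlier label → E.
G needed B and F, now all done → G.

D → B → A → C → F → E → G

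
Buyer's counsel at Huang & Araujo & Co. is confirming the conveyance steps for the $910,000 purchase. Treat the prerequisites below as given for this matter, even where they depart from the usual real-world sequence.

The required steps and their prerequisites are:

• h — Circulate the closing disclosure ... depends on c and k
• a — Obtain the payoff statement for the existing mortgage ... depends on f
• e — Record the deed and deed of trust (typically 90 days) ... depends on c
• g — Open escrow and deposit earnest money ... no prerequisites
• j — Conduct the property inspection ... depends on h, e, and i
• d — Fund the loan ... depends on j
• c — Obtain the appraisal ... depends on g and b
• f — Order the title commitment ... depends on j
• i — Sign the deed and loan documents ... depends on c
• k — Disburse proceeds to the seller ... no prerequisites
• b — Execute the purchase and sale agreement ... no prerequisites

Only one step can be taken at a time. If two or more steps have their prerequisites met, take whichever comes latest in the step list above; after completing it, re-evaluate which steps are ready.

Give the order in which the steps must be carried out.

b k g c i e h j f d a

Nothing is required for b, k and g. b is listed later → b first.
Ready: k and g. k is listed later → k.
g is the only step now ready → g.
c is the only step now ready → c.
i, e and h are all available; i is listed later → i.
e and h are both available; e is listed later → e.
That leaves h as the only ready step → h.
That leaves j as the only ready step → j.
Ready: f and d. f is listed later → f.
a now also ready, so the ready set is {d, a}; d is listed later → d.
a is the only step now ready → a.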